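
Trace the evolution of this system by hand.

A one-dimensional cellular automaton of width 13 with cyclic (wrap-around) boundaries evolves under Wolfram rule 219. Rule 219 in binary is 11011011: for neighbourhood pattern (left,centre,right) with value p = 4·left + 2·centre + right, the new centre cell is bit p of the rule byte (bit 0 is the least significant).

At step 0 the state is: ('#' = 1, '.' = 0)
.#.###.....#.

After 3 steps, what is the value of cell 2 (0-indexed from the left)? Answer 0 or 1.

1

step 0: .#.###.....#.
step 1: #..########.#
step 2: ###########.#
step 3: ###########.#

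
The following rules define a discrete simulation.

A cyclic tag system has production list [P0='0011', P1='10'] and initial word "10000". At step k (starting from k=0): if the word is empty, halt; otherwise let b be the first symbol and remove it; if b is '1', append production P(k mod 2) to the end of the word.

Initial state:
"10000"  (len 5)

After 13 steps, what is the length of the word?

4

k=0  "10000"  (len 5)
k=1  "00000011"  (len 8)
k=2  "0000011"  (len 7)
k=3  "000011"  (len 6)
k=4  "00011"  (len 5)
k=5  "0011"  (len 4)
k=6  "011"  (len 3)
k=7  "11"  (len 2)
k=8  "110"  (len 3)
k=9  "100011"  (len 6)
k=10  "0001110"  (len 7)
k=11  "001110"  (len 6)
k=12  "01110"  (len 5)
k=13  "1110"  (len 4)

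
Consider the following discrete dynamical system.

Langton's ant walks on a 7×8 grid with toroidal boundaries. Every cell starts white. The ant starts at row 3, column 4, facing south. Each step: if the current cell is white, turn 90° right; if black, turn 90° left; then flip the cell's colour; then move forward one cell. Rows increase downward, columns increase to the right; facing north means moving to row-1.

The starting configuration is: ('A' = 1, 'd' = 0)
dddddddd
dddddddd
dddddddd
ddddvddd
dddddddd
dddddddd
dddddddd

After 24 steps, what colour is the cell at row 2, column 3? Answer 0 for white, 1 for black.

gen 0: dddddddd
dddddddd
dddddddd
ddddvddd
dddddddd
dddddddd
dddddddd
gen 1: dddddddd
dddddddd
dddddddd
ddd<Addd
dddddddd
dddddddd
dddddddd
gen 2: dddddddd
dddddddd
ddd^dddd
dddAAddd
dddddddd
dddddddd
dddddddd
gen 3: dddddddd
dddddddd
dddA>ddd
dddAAddd
dddddddd
dddddddd
dddddddd
gen 4: dddddddd
dddddddd
dddAAddd
dddAvddd
dddddddd
dddddddd
dddddddd
gen 5: dddddddd
dddddddd
dddAAddd
dddAd>dd
dddddddd
dddddddd
dddddddd
gen 6: dddddddd
dddddddd
dddAAddd
dddAdAdd
dddddvdd
dddddddd
dddddddd
gen 7: dddddddd
dddddddd
dddAAddd
dddAdAdd
dddd<Add
dddddddd
dddddddd
gen 8: dddddddd
dddddddd
dddAAddd
dddA^Add
ddddAAdd
dddddddd
dddddddd
gen 9: dddddddd
dddddddd
dddAAddd
dddAA>dd
ddddAAdd
dddddddd
dddddddd
gen 10: dddddddd
dddddddd
dddAA^dd
dddAAddd
ddddAAdd
dddddddd
dddddddd
gen 11: dddddddd
dddddddd
dddAAA>d
dddAAddd
ddddAAdd
dddddddd
dddddddd
gen 12: dddddddd
dddddddd
dddAAAAd
dddAAdvd
ddddAAdd
dddddddd
dddddddd
gen 13: dddddddd
dddddddd
dddAAAAd
dddAA<Ad
ddddAAdd
dddddddd
dddddddd
gen 14: dddddddd
dddddddd
dddAA^Ad
dddAAAAd
ddddAAdd
dddddddd
dddddddd
gen 15: dddddddd
dddddddd
dddA<dAd
dddAAAAd
ddddAAdd
dddddddd
dddddddd
gen 16: dddddddd
dddddddd
dddAddAd
dddAvAAd
ddddAAdd
dddddddd
dddddddd
gen 17: dddddddd
dddddddd
dddAddAd
dddAd>Ad
ddddAAdd
dddddddd
dddddddd
gen 18: dddddddd
dddddddd
dddAd^Ad
dddAddAd
ddddAAdd
dddddddd
dddddddd
gen 19: dddddddd
dddddddd
dddAdA>d
dddAddAd
ddddAAdd
dddddddd
dddddddd
gen 20: dddddddd
dddddd^d
dddAdAdd
dddAddAd
ddddAAdd
dddddddd
dddddddd
gen 21: dddddddd
ddddddA>
dddAdAdd
dddAddAd
ddddAAdd
dddddddd
dddddddd
gen 22: dddddddd
ddddddAA
dddAdAdv
dddAddAd
ddddAAdd
dddddddd
dddddddd
gen 23: dddddddd
ddddddAA
dddAdA<A
dddAddAd
ddddAAdd
dddddddd
dddddddd
gen 24: dddddddd
dddddd^A
dddAdAAA
dddAddAd
ddddAAdd
dddddddd
dddddddd

1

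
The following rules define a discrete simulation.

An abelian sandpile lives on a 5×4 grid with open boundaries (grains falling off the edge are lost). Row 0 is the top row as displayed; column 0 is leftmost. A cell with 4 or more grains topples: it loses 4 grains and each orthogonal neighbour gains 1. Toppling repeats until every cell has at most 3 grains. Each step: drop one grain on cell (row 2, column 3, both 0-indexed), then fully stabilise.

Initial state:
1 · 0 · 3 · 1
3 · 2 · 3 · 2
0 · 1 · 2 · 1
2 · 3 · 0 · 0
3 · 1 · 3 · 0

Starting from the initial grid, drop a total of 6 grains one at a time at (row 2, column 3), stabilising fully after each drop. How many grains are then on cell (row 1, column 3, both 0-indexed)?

3

gen 0: 1 · 0 · 3 · 1
3 · 2 · 3 · 2
0 · 1 · 2 · 1
2 · 3 · 0 · 0
3 · 1 · 3 · 0
gen 1: 1 · 0 · 3 · 1
3 · 2 · 3 · 2
0 · 1 · 2 · 2
2 · 3 · 0 · 0
3 · 1 · 3 · 0
gen 2: 1 · 0 · 3 · 1
3 · 2 · 3 · 2
0 · 1 · 2 · 3
2 · 3 · 0 · 0
3 · 1 · 3 · 0
gen 3: 1 · 0 · 3 · 1
3 · 2 · 3 · 3
0 · 1 · 3 · 0
2 · 3 · 0 · 1
3 · 1 · 3 · 0
gen 4: 1 · 0 · 3 · 1
3 · 2 · 3 · 3
0 · 1 · 3 · 1
2 · 3 · 0 · 1
3 · 1 · 3 · 0
gen 5: 1 · 0 · 3 · 1
3 · 2 · 3 · 3
0 · 1 · 3 · 2
2 · 3 · 0 · 1
3 · 1 · 3 · 0
gen 6: 1 · 0 · 3 · 1
3 · 2 · 3 · 3
0 · 1 · 3 · 3
2 · 3 · 0 · 1
3 · 1 · 3 · 0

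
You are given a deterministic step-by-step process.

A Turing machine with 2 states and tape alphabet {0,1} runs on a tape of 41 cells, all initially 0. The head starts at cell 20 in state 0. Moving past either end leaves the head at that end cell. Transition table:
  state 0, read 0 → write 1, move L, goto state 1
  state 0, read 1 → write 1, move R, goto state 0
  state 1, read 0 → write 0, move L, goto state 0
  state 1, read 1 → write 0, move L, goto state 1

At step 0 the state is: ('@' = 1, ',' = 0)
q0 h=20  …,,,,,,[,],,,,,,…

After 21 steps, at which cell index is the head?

0

gen 0: q0 h=20  …,,,,,,[,],,,,,,…
gen 1: q1 h=19  …,,,,,,[,]@,,,,,…
gen 2: q0 h=18  …,,,,,,[,],@,,,,…
gen 3: q1 h=17  …,,,,,,[,]@,@,,,…
gen 4: q0 h=16  …,,,,,,[,],@,@,,…
gen 5: q1 h=15  …,,,,,,[,]@,@,@,…
gen 6: q0 h=14  …,,,,,,[,],@,@,@…
gen 7: q1 h=13  …,,,,,,[,]@,@,@,…
gen 8: q0 h=12  …,,,,,,[,],@,@,@…
gen 9: q1 h=11  …,,,,,,[,]@,@,@,…
gen 10: q0 h=10  …,,,,,,[,],@,@,@…
gen 11: q1 h= 9  …,,,,,,[,]@,@,@,…
gen 12: q0 h= 8  …,,,,,,[,],@,@,@…
gen 13: q1 h= 7  …,,,,,,[,]@,@,@,…
gen 14: q0 h= 6  |,,,,,,[,],@,@,@…
gen 15: q1 h= 5  |,,,,,[,]@,@,@,…
gen 16: q0 h= 4  |,,,,[,],@,@,@…
gen 17: q1 h= 3  |,,,[,]@,@,@,…
gen 18: q0 h= 2  |,,[,],@,@,@…
gen 19: q1 h= 1  |,[,]@,@,@,…
gen 20: q0 h= 0  |[,],@,@,@…
gen 21: q1 h= 0  |[@],@,@,@…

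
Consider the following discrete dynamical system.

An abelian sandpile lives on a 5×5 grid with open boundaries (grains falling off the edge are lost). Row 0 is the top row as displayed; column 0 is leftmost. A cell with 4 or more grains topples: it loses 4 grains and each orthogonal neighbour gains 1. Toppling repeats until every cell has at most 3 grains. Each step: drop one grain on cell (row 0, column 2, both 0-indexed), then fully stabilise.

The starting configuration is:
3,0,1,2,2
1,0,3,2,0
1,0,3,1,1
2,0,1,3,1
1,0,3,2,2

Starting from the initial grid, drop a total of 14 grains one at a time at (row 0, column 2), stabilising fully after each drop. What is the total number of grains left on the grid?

0) 3,0,1,2,2
1,0,3,2,0
1,0,3,1,1
2,0,1,3,1
1,0,3,2,2
1) 3,0,2,2,2
1,0,3,2,0
1,0,3,1,1
2,0,1,3,1
1,0,3,2,2
2) 3,0,3,2,2
1,0,3,2,0
1,0,3,1,1
2,0,1,3,1
1,0,3,2,2
3) 3,1,1,3,2
1,1,1,3,0
1,1,0,2,1
2,0,2,3,1
1,0,3,2,2
4) 3,1,2,3,2
1,1,1,3,0
1,1,0,2,1
2,0,2,3,1
1,0,3,2,2
5) 3,1,3,3,2
1,1,1,3,0
1,1,0,2,1
2,0,2,3,1
1,0,3,2,2
6) 3,2,1,1,3
1,1,3,0,1
1,1,0,3,1
2,0,2,3,1
1,0,3,2,2
7) 3,2,2,1,3
1,1,3,0,1
1,1,0,3,1
2,0,2,3,1
1,0,3,2,2
8) 3,2,3,1,3
1,1,3,0,1
1,1,0,3,1
2,0,2,3,1
1,0,3,2,2
9) 3,3,1,2,3
1,2,0,1,1
1,1,1,3,1
2,0,2,3,1
1,0,3,2,2
10) 3,3,2,2,3
1,2,0,1,1
1,1,1,3,1
2,0,2,3,1
1,0,3,2,2
11) 3,3,3,2,3
1,2,0,1,1
1,1,1,3,1
2,0,2,3,1
1,0,3,2,2
12) 0,1,1,3,3
2,3,1,1,1
1,1,1,3,1
2,0,2,3,1
1,0,3,2,2
13) 0,1,2,3,3
2,3,1,1,1
1,1,1,3,1
2,0,2,3,1
1,0,3,2,2
14) 0,1,3,3,3
2,3,1,1,1
1,1,1,3,1
2,0,2,3,1
1,0,3,2,2

41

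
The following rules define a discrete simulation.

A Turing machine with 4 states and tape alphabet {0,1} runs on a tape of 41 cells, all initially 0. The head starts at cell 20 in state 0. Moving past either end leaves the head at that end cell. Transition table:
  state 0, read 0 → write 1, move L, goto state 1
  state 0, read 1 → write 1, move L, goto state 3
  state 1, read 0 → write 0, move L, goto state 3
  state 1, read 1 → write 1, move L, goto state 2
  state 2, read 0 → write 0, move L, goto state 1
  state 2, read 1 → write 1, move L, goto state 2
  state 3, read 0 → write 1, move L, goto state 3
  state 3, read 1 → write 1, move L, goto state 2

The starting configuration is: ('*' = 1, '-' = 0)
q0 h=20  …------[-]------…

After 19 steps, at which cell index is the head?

1

[0] q0 h=20  …------[-]------…
[1] q1 h=19  …------[-]*-----…
[2] q3 h=18  …------[-]-*----…
[3] q3 h=17  …------[-]*-*---…
[4] q3 h=16  …------[-]**-*--…
[5] q3 h=15  …------[-]***-*-…
[6] q3 h=14  …------[-]****-*…
[7] q3 h=13  …------[-]*****-…
[8] q3 h=12  …------[-]******…
[9] q3 h=11  …------[-]******…
[10] q3 h=10  …------[-]******…
[11] q3 h= 9  …------[-]******…
[12] q3 h= 8  …------[-]******…
[13] q3 h= 7  …------[-]******…
[14] q3 h= 6  |------[-]******…
[15] q3 h= 5  |-----[-]******…
[16] q3 h= 4  |----[-]******…
[17] q3 h= 3  |---[-]******…
[18] q3 h= 2  |--[-]******…
[19] q3 h= 1  |-[-]******…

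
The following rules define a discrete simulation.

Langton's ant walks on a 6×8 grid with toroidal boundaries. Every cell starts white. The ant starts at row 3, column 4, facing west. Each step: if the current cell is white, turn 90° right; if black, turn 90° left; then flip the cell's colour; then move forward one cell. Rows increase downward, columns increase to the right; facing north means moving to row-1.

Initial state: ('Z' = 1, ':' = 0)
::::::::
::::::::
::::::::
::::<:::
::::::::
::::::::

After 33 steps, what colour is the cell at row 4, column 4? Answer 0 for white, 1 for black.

0

t=0: ::::::::
::::::::
::::::::
::::<:::
::::::::
::::::::
t=1: ::::::::
::::::::
::::^:::
::::Z:::
::::::::
::::::::
t=2: ::::::::
::::::::
::::Z>::
::::Z:::
::::::::
::::::::
t=3: ::::::::
::::::::
::::ZZ::
::::Zv::
::::::::
::::::::
t=4: ::::::::
::::::::
::::ZZ::
::::<Z::
::::::::
::::::::
t=5: ::::::::
::::::::
::::ZZ::
:::::Z::
::::v:::
::::::::
t=6: ::::::::
::::::::
::::ZZ::
:::::Z::
:::<Z:::
::::::::
t=7: ::::::::
::::::::
::::ZZ::
:::^:Z::
:::ZZ:::
::::::::
t=8: ::::::::
::::::::
::::ZZ::
:::Z>Z::
:::ZZ:::
::::::::
t=9: ::::::::
::::::::
::::ZZ::
:::ZZZ::
:::Zv:::
::::::::
t=10: ::::::::
::::::::
::::ZZ::
:::ZZZ::
:::Z:>::
::::::::
t=11: ::::::::
::::::::
::::ZZ::
:::ZZZ::
:::Z:Z::
:::::v::
t=12: ::::::::
::::::::
::::ZZ::
:::ZZZ::
:::Z:Z::
::::<Z::
t=13: ::::::::
::::::::
::::ZZ::
:::ZZZ::
:::Z^Z::
::::ZZ::
t=14: ::::::::
::::::::
::::ZZ::
:::ZZZ::
:::ZZ>::
::::ZZ::
t=15: ::::::::
::::::::
::::ZZ::
:::ZZ^::
:::ZZ:::
::::ZZ::
t=16: ::::::::
::::::::
::::ZZ::
:::Z<:::
:::ZZ:::
::::ZZ::
t=17: ::::::::
::::::::
::::ZZ::
:::Z::::
:::Zv:::
::::ZZ::
t=18: ::::::::
::::::::
::::ZZ::
:::Z::::
:::Z:>::
::::ZZ::
t=19: ::::::::
::::::::
::::ZZ::
:::Z::::
:::Z:Z::
::::Zv::
t=20: ::::::::
::::::::
::::ZZ::
:::Z::::
:::Z:Z::
::::Z:>:
t=21: ::::::v:
::::::::
::::ZZ::
:::Z::::
:::Z:Z::
::::Z:Z:
t=22: :::::<Z:
::::::::
::::ZZ::
:::Z::::
:::Z:Z::
::::Z:Z:
t=23: :::::ZZ:
::::::::
::::ZZ::
:::Z::::
:::Z:Z::
::::Z^Z:
t=24: :::::ZZ:
::::::::
::::ZZ::
:::Z::::
:::Z:Z::
::::ZZ>:
t=25: :::::ZZ:
::::::::
::::ZZ::
:::Z::::
:::Z:Z^:
::::ZZ::
t=26: :::::ZZ:
::::::::
::::ZZ::
:::Z::::
:::Z:ZZ>
::::ZZ::
t=27: :::::ZZ:
::::::::
::::ZZ::
:::Z::::
:::Z:ZZZ
::::ZZ:v
t=28: :::::ZZ:
::::::::
::::ZZ::
:::Z::::
:::Z:ZZZ
::::ZZ<Z
t=29: :::::ZZ:
::::::::
::::ZZ::
:::Z::::
:::Z:Z^Z
::::ZZZZ
t=30: :::::ZZ:
::::::::
::::ZZ::
:::Z::::
:::Z:<:Z
::::ZZZZ
t=31: :::::ZZ:
::::::::
::::ZZ::
:::Z::::
:::Z:::Z
::::ZvZZ
t=32: :::::ZZ:
::::::::
::::ZZ::
:::Z::::
:::Z:::Z
::::Z:>Z
t=33: :::::ZZ:
::::::::
::::ZZ::
:::Z::::
:::Z::^Z
::::Z::Z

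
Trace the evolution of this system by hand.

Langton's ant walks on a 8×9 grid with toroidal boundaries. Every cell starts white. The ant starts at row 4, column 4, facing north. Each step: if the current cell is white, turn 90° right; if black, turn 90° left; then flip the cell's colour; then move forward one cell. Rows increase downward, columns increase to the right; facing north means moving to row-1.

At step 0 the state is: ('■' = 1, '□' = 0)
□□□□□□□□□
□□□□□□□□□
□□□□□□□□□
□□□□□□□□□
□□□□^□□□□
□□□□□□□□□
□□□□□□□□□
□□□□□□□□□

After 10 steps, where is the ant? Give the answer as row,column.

5,3

[0] □□□□□□□□□
□□□□□□□□□
□□□□□□□□□
□□□□□□□□□
□□□□^□□□□
□□□□□□□□□
□□□□□□□□□
□□□□□□□□□
[1] □□□□□□□□□
□□□□□□□□□
□□□□□□□□□
□□□□□□□□□
□□□□■>□□□
□□□□□□□□□
□□□□□□□□□
□□□□□□□□□
[2] □□□□□□□□□
□□□□□□□□□
□□□□□□□□□
□□□□□□□□□
□□□□■■□□□
□□□□□v□□□
□□□□□□□□□
□□□□□□□□□
[3] □□□□□□□□□
□□□□□□□□□
□□□□□□□□□
□□□□□□□□□
□□□□■■□□□
□□□□<■□□□
□□□□□□□□□
□□□□□□□□□
[4] □□□□□□□□□
□□□□□□□□□
□□□□□□□□□
□□□□□□□□□
□□□□^■□□□
□□□□■■□□□
□□□□□□□□□
□□□□□□□□□
[5] □□□□□□□□□
□□□□□□□□□
□□□□□□□□□
□□□□□□□□□
□□□<□■□□□
□□□□■■□□□
□□□□□□□□□
□□□□□□□□□
[6] □□□□□□□□□
□□□□□□□□□
□□□□□□□□□
□□□^□□□□□
□□□■□■□□□
□□□□■■□□□
□□□□□□□□□
□□□□□□□□□
[7] □□□□□□□□□
□□□□□□□□□
□□□□□□□□□
□□□■>□□□□
□□□■□■□□□
□□□□■■□□□
□□□□□□□□□
□□□□□□□□□
[8] □□□□□□□□□
□□□□□□□□□
□□□□□□□□□
□□□■■□□□□
□□□■v■□□□
□□□□■■□□□
□□□□□□□□□
□□□□□□□□□
[9] □□□□□□□□□
□□□□□□□□□
□□□□□□□□□
□□□■■□□□□
□□□<■■□□□
□□□□■■□□□
□□□□□□□□□
□□□□□□□□□
[10] □□□□□□□□□
□□□□□□□□□
□□□□□□□□□
□□□■■□□□□
□□□□■■□□□
□□□v■■□□□
□□□□□□□□□
□□□□□□□□□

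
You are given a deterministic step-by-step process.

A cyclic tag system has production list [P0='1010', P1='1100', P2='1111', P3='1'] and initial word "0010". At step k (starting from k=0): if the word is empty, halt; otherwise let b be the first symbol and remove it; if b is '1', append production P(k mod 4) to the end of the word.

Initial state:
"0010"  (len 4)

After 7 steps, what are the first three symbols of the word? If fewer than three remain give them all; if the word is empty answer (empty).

t=0: "0010"  (len 4)
t=1: "010"  (len 3)
t=2: "10"  (len 2)
t=3: "01111"  (len 5)
t=4: "1111"  (len 4)
t=5: "1111010"  (len 7)
t=6: "1110101100"  (len 10)
t=7: "1101011001111"  (len 13)

110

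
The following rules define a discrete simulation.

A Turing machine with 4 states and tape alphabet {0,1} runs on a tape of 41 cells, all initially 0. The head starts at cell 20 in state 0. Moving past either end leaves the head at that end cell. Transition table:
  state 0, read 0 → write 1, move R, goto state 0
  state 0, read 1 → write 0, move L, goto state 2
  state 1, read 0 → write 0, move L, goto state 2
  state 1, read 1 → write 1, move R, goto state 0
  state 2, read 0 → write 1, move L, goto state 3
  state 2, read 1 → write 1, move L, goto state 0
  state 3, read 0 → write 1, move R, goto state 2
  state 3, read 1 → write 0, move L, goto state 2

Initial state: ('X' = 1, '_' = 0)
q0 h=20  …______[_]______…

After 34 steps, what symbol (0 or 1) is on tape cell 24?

1

t=0: q0 h=20  …______[_]______…
t=1: q0 h=21  …_____X[_]______…
t=2: q0 h=22  …____XX[_]______…
t=3: q0 h=23  …___XXX[_]______…
t=4: q0 h=24  …__XXXX[_]______…
t=5: q0 h=25  …_XXXXX[_]______…
t=6: q0 h=26  …XXXXXX[_]______…
t=7: q0 h=27  …XXXXXX[_]______…
t=8: q0 h=28  …XXXXXX[_]______…
t=9: q0 h=29  …XXXXXX[_]______…
t=10: q0 h=30  …XXXXXX[_]______…
t=11: q0 h=31  …XXXXXX[_]______…
t=12: q0 h=32  …XXXXXX[_]______…
t=13: q0 h=33  …XXXXXX[_]______…
t=14: q0 h=34  …XXXXXX[_]______|
t=15: q0 h=35  …XXXXXX[_]_____|
t=16: q0 h=36  …XXXXXX[_]____|
t=17: q0 h=37  …XXXXXX[_]___|
t=18: q0 h=38  …XXXXXX[_]__|
t=19: q0 h=39  …XXXXXX[_]_|
t=20: q0 h=40  …XXXXXX[_]|
t=21: q0 h=40  …XXXXXX[X]|
t=22: q2 h=39  …XXXXXX[X]_|
t=23: q0 h=38  …XXXXXX[X]X_|
t=24: q2 h=37  …XXXXXX[X]_X_|
t=25: q0 h=36  …XXXXXX[X]X_X_|
t=26: q2 h=35  …XXXXXX[X]_X_X_|
t=27: q0 h=34  …XXXXXX[X]X_X_X_|
t=28: q2 h=33  …XXXXXX[X]_X_X_X…
t=29: q0 h=32  …XXXXXX[X]X_X_X_…
t=30: q2 h=31  …XXXXXX[X]_X_X_X…
t=31: q0 h=30  …XXXXXX[X]X_X_X_…
t=32: q2 h=29  …XXXXXX[X]_X_X_X…
t=33: q0 h=28  …XXXXXX[X]X_X_X_…
t=34: q2 h=27  …XXXXXX[X]_X_X_X…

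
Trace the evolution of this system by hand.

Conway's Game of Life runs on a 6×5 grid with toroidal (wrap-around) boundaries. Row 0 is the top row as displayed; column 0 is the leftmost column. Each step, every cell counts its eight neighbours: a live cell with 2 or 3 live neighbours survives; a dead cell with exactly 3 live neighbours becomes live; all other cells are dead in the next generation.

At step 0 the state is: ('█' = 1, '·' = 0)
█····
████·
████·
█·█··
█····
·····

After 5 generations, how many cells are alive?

gen 0: █····
████·
████·
█·█··
█····
·····
gen 1: █·█·█
···█·
·····
█·██·
·█···
·····
gen 2: ···██
···██
··███
·██··
·██··
██···
gen 3: ··██·
█····
██··█
█····
·····
██·██
gen 4: ··██·
█·██·
·█··█
██··█
·█···
██·██
gen 5: ·····
█····
·····
·██·█
···█·
██·██

9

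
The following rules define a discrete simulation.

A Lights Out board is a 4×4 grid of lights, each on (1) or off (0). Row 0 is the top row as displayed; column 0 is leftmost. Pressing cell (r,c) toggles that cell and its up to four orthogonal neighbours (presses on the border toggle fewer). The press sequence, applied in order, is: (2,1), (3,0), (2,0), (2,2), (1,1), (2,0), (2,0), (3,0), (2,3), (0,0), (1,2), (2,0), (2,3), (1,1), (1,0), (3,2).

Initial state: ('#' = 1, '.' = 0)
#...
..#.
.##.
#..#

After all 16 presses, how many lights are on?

k=0  #...
..#.
.##.
#..#
k=1  #...
.##.
#...
##.#
k=2  #...
.##.
....
...#
k=3  #...
###.
##..
#..#
k=4  #...
##..
#.##
#.##
k=5  ##..
..#.
####
#.##
k=6  ##..
#.#.
..##
..##
k=7  ##..
..#.
####
#.##
k=8  ##..
..#.
.###
.###
k=9  ##..
..##
.#..
.##.
k=10  ....
#.##
.#..
.##.
k=11  ..#.
##..
.##.
.##.
k=12  ..#.
.#..
#.#.
###.
k=13  ..#.
.#.#
#..#
####
k=14  .##.
#.##
##.#
####
k=15  ###.
.###
.#.#
####
k=16  ###.
.###
.###
#...

10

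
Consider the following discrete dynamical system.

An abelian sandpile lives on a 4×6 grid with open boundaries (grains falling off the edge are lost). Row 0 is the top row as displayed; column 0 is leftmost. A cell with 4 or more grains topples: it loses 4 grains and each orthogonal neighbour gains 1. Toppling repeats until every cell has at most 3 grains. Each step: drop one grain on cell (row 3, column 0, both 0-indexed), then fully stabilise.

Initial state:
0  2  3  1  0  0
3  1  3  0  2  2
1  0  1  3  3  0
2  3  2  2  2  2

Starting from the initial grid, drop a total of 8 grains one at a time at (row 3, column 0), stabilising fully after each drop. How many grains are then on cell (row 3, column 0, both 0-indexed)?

3

k=0  0  2  3  1  0  0
3  1  3  0  2  2
1  0  1  3  3  0
2  3  2  2  2  2
k=1  0  2  3  1  0  0
3  1  3  0  2  2
1  0  1  3  3  0
3  3  2  2  2  2
k=2  0  2  3  1  0  0
3  1  3  0  2  2
2  1  1  3  3  0
1  0  3  2  2  2
k=3  0  2  3  1  0  0
3  1  3  0  2  2
2  1  1  3  3  0
2  0  3  2  2  2
k=4  0  2  3  1  0  0
3  1  3  0  2  2
2  1  1  3  3  0
3  0  3  2  2  2
k=5  0  2  3  1  0  0
3  1  3  0  2  2
3  1  1  3  3  0
0  1  3  2  2  2
k=6  0  2  3  1  0  0
3  1  3  0  2  2
3  1  1  3  3  0
1  1  3  2  2  2
k=7  0  2  3  1  0  0
3  1  3  0  2  2
3  1  1  3  3  0
2  1  3  2  2  2
k=8  0  2  3  1  0  0
3  1  3  0  2  2
3  1  1  3  3  0
3  1  3  2  2  2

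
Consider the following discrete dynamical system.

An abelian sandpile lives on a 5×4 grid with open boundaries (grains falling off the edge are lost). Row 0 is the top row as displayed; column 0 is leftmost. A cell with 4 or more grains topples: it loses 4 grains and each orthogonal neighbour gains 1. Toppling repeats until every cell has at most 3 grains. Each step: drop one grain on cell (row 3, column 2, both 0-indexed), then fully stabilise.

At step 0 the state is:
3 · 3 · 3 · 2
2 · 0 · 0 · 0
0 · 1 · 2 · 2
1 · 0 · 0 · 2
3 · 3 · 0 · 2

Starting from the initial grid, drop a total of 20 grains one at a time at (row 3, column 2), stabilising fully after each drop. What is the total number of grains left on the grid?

37

gen 0: 3 · 3 · 3 · 2
2 · 0 · 0 · 0
0 · 1 · 2 · 2
1 · 0 · 0 · 2
3 · 3 · 0 · 2
gen 1: 3 · 3 · 3 · 2
2 · 0 · 0 · 0
0 · 1 · 2 · 2
1 · 0 · 1 · 2
3 · 3 · 0 · 2
gen 2: 3 · 3 · 3 · 2
2 · 0 · 0 · 0
0 · 1 · 2 · 2
1 · 0 · 2 · 2
3 · 3 · 0 · 2
gen 3: 3 · 3 · 3 · 2
2 · 0 · 0 · 0
0 · 1 · 2 · 2
1 · 0 · 3 · 2
3 · 3 · 0 · 2
gen 4: 3 · 3 · 3 · 2
2 · 0 · 0 · 0
0 · 1 · 3 · 2
1 · 1 · 0 · 3
3 · 3 · 1 · 2
gen 5: 3 · 3 · 3 · 2
2 · 0 · 0 · 0
0 · 1 · 3 · 2
1 · 1 · 1 · 3
3 · 3 · 1 · 2
gen 6: 3 · 3 · 3 · 2
2 · 0 · 0 · 0
0 · 1 · 3 · 2
1 · 1 · 2 · 3
3 · 3 · 1 · 2
gen 7: 3 · 3 · 3 · 2
2 · 0 · 0 · 0
0 · 1 · 3 · 2
1 · 1 · 3 · 3
3 · 3 · 1 · 2
gen 8: 3 · 3 · 3 · 2
2 · 0 · 1 · 1
0 · 2 · 1 · 0
1 · 2 · 2 · 1
3 · 3 · 2 · 3
gen 9: 3 · 3 · 3 · 2
2 · 0 · 1 · 1
0 · 2 · 1 · 0
1 · 2 · 3 · 1
3 · 3 · 2 · 3
gen 10: 3 · 3 · 3 · 2
2 · 0 · 1 · 1
0 · 2 · 2 · 0
1 · 3 · 0 · 2
3 · 3 · 3 · 3
gen 11: 3 · 3 · 3 · 2
2 · 0 · 1 · 1
0 · 2 · 2 · 0
1 · 3 · 1 · 2
3 · 3 · 3 · 3
gen 12: 3 · 3 · 3 · 2
2 · 0 · 1 · 1
0 · 2 · 2 · 0
1 · 3 · 2 · 2
3 · 3 · 3 · 3
gen 13: 3 · 3 · 3 · 2
2 · 0 · 1 · 1
0 · 2 · 2 · 0
1 · 3 · 3 · 2
3 · 3 · 3 · 3
gen 14: 3 · 3 · 3 · 2
2 · 0 · 1 · 1
0 · 3 · 3 · 1
3 · 1 · 3 · 0
0 · 2 · 2 · 1
gen 15: 3 · 3 · 3 · 2
2 · 1 · 2 · 1
1 · 0 · 1 · 2
3 · 3 · 1 · 1
0 · 2 · 3 · 1
gen 16: 3 · 3 · 3 · 2
2 · 1 · 2 · 1
1 · 0 · 1 · 2
3 · 3 · 2 · 1
0 · 2 · 3 · 1
gen 17: 3 · 3 · 3 · 2
2 · 1 · 2 · 1
1 · 0 · 1 · 2
3 · 3 · 3 · 1
0 · 2 · 3 · 1
gen 18: 3 · 3 · 3 · 2
2 · 1 · 2 · 1
2 · 1 · 2 · 2
0 · 2 · 2 · 2
2 · 0 · 1 · 2
gen 19: 3 · 3 · 3 · 2
2 · 1 · 2 · 1
2 · 1 · 2 · 2
0 · 2 · 3 · 2
2 · 0 · 1 · 2
gen 20: 3 · 3 · 3 · 2
2 · 1 · 2 · 1
2 · 1 · 3 · 2
0 · 3 · 0 · 3
2 · 0 · 2 · 2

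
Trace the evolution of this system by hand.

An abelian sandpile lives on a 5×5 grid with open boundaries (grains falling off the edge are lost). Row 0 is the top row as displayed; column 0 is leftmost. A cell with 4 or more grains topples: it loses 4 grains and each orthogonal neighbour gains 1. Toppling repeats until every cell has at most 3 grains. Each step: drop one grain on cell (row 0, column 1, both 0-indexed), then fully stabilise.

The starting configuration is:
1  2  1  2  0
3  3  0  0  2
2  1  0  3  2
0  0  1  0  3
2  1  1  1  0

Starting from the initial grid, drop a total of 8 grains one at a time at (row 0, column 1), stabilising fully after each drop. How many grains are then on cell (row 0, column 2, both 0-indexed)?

gen 0: 1  2  1  2  0
3  3  0  0  2
2  1  0  3  2
0  0  1  0  3
2  1  1  1  0
gen 1: 1  3  1  2  0
3  3  0  0  2
2  1  0  3  2
0  0  1  0  3
2  1  1  1  0
gen 2: 3  1  2  2  0
0  1  1  0  2
3  2  0  3  2
0  0  1  0  3
2  1  1  1  0
gen 3: 3  2  2  2  0
0  1  1  0  2
3  2  0  3  2
0  0  1  0  3
2  1  1  1  0
gen 4: 3  3  2  2  0
0  1  1  0  2
3  2  0  3  2
0  0  1  0  3
2  1  1  1  0
gen 5: 0  1  3  2  0
1  2  1  0  2
3  2  0  3  2
0  0  1  0  3
2  1  1  1  0
gen 6: 0  2  3  2  0
1  2  1  0  2
3  2  0  3  2
0  0  1  0  3
2  1  1  1  0
gen 7: 0  3  3  2  0
1  2  1  0  2
3  2  0  3  2
0  0  1  0  3
2  1  1  1  0
gen 8: 1  1  0  3  0
1  3  2  0  2
3  2  0  3  2
0  0  1  0  3
2  1  1  1  0

0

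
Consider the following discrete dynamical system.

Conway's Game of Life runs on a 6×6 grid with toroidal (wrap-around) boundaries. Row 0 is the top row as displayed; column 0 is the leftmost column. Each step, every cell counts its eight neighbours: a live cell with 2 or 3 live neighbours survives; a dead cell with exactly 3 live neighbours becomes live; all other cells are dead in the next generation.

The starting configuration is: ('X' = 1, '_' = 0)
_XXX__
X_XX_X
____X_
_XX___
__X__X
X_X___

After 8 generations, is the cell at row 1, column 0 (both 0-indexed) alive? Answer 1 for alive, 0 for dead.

gen 0: _XXX__
X_XX_X
____X_
_XX___
__X__X
X_X___
gen 1: ____XX
X____X
X___XX
_XXX__
X_XX__
X_____
gen 2: ____X_
______
__XXX_
______
X__X__
XX_XX_
gen 3: ___XXX
____X_
___X__
__X_X_
XXXXXX
XXXXX_
gen 4: XX____
_____X
___XX_
X_____
______
______
gen 5: X_____
X___XX
____XX
______
______
______
gen 6: X_____
X___X_
X___X_
______
______
______
gen 7: _____X
XX____
______
______
______
______
gen 8: X_____
X_____
______
______
______
______

1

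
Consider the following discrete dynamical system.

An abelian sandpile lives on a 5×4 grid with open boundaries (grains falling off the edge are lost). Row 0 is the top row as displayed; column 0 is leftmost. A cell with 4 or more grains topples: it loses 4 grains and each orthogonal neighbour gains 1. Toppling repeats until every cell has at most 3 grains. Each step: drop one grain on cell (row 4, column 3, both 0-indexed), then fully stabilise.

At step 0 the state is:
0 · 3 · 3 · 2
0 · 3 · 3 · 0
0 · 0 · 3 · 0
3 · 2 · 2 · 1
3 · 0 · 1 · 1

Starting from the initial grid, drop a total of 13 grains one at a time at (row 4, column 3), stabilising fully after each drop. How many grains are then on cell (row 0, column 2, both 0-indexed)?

0) 0 · 3 · 3 · 2
0 · 3 · 3 · 0
0 · 0 · 3 · 0
3 · 2 · 2 · 1
3 · 0 · 1 · 1
1) 0 · 3 · 3 · 2
0 · 3 · 3 · 0
0 · 0 · 3 · 0
3 · 2 · 2 · 1
3 · 0 · 1 · 2
2) 0 · 3 · 3 · 2
0 · 3 · 3 · 0
0 · 0 · 3 · 0
3 · 2 · 2 · 1
3 · 0 · 1 · 3
3) 0 · 3 · 3 · 2
0 · 3 · 3 · 0
0 · 0 · 3 · 0
3 · 2 · 2 · 2
3 · 0 · 2 · 0
4) 0 · 3 · 3 · 2
0 · 3 · 3 · 0
0 · 0 · 3 · 0
3 · 2 · 2 · 2
3 · 0 · 2 · 1
5) 0 · 3 · 3 · 2
0 · 3 · 3 · 0
0 · 0 · 3 · 0
3 · 2 · 2 · 2
3 · 0 · 2 · 2
6) 0 · 3 · 3 · 2
0 · 3 · 3 · 0
0 · 0 · 3 · 0
3 · 2 · 2 · 2
3 · 0 · 2 · 3
7) 0 · 3 · 3 · 2
0 · 3 · 3 · 0
0 · 0 · 3 · 0
3 · 2 · 2 · 3
3 · 0 · 3 · 0
8) 0 · 3 · 3 · 2
0 · 3 · 3 · 0
0 · 0 · 3 · 0
3 · 2 · 2 · 3
3 · 0 · 3 · 1
9) 0 · 3 · 3 · 2
0 · 3 · 3 · 0
0 · 0 · 3 · 0
3 · 2 · 2 · 3
3 · 0 · 3 · 2
10) 0 · 3 · 3 · 2
0 · 3 · 3 · 0
0 · 0 · 3 · 0
3 · 2 · 2 · 3
3 · 0 · 3 · 3
11) 1 · 1 · 1 · 3
1 · 1 · 2 · 1
0 · 2 · 1 · 2
3 · 3 · 1 · 1
3 · 1 · 1 · 2
12) 1 · 1 · 1 · 3
1 · 1 · 2 · 1
0 · 2 · 1 · 2
3 · 3 · 1 · 1
3 · 1 · 1 · 3
13) 1 · 1 · 1 · 3
1 · 1 · 2 · 1
0 · 2 · 1 · 2
3 · 3 · 1 · 2
3 · 1 · 2 · 0

1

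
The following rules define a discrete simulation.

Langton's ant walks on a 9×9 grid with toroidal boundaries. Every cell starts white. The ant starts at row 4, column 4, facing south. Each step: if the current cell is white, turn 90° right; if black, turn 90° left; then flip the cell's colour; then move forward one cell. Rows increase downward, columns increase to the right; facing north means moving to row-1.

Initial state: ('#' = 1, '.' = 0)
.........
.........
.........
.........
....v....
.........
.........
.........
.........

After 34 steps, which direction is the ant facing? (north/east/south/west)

north

gen 0: .........
.........
.........
.........
....v....
.........
.........
.........
.........
gen 1: .........
.........
.........
.........
...<#....
.........
.........
.........
.........
gen 2: .........
.........
.........
...^.....
...##....
.........
.........
.........
.........
gen 3: .........
.........
.........
...#>....
...##....
.........
.........
.........
.........
gen 4: .........
.........
.........
...##....
...#v....
.........
.........
.........
.........
gen 5: .........
.........
.........
...##....
...#.>...
.........
.........
.........
.........
gen 6: .........
.........
.........
...##....
...#.#...
.....v...
.........
.........
.........
gen 7: .........
.........
.........
...##....
...#.#...
....<#...
.........
.........
.........
gen 8: .........
.........
.........
...##....
...#^#...
....##...
.........
.........
.........
gen 9: .........
.........
.........
...##....
...##>...
....##...
.........
.........
.........
gen 10: .........
.........
.........
...##^...
...##....
....##...
.........
.........
.........
gen 11: .........
.........
.........
...###>..
...##....
....##...
.........
.........
.........
gen 12: .........
.........
.........
...####..
...##.v..
....##...
.........
.........
.........
gen 13: .........
.........
.........
...####..
...##<#..
....##...
.........
.........
.........
gen 14: .........
.........
.........
...##^#..
...####..
....##...
.........
.........
.........
gen 15: .........
.........
.........
...#<.#..
...####..
....##...
.........
.........
.........
gen 16: .........
.........
.........
...#..#..
...#v##..
....##...
.........
.........
.........
gen 17: .........
.........
.........
...#..#..
...#.>#..
....##...
.........
.........
.........
gen 18: .........
.........
.........
...#.^#..
...#..#..
....##...
.........
.........
.........
gen 19: .........
.........
.........
...#.#>..
...#..#..
....##...
.........
.........
.........
gen 20: .........
.........
......^..
...#.#...
...#..#..
....##...
.........
.........
.........
gen 21: .........
.........
......#>.
...#.#...
...#..#..
....##...
.........
.........
.........
gen 22: .........
.........
......##.
...#.#.v.
...#..#..
....##...
.........
.........
.........
gen 23: .........
.........
......##.
...#.#<#.
...#..#..
....##...
.........
.........
.........
gen 24: .........
.........
......^#.
...#.###.
...#..#..
....##...
.........
.........
.........
gen 25: .........
.........
.....<.#.
...#.###.
...#..#..
....##...
.........
.........
.........
gen 26: .........
.....^...
.....#.#.
...#.###.
...#..#..
....##...
.........
.........
.........
gen 27: .........
.....#>..
.....#.#.
...#.###.
...#..#..
....##...
.........
.........
.........
gen 28: .........
.....##..
.....#v#.
...#.###.
...#..#..
....##...
.........
.........
.........
gen 29: .........
.....##..
.....<##.
...#.###.
...#..#..
....##...
.........
.........
.........
gen 30: .........
.....##..
......##.
...#.v##.
...#..#..
....##...
.........
.........
.........
gen 31: .........
.....##..
......##.
...#..>#.
...#..#..
....##...
.........
.........
.........
gen 32: .........
.....##..
......^#.
...#...#.
...#..#..
....##...
.........
.........
.........
gen 33: .........
.....##..
.....<.#.
...#...#.
...#..#..
....##...
.........
.........
.........
gen 34: .........
.....^#..
.....#.#.
...#...#.
...#..#..
....##...
.........
.........
.........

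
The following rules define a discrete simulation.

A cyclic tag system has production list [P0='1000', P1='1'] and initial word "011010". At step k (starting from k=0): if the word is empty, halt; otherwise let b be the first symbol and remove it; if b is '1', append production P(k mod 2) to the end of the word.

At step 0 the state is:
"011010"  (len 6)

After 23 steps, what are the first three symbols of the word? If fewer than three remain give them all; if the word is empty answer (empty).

step 0: "011010"  (len 6)
step 1: "11010"  (len 5)
step 2: "10101"  (len 5)
step 3: "01011000"  (len 8)
step 4: "1011000"  (len 7)
step 5: "0110001000"  (len 10)
step 6: "110001000"  (len 9)
step 7: "100010001000"  (len 12)
step 8: "000100010001"  (len 12)
step 9: "00100010001"  (len 11)
step 10: "0100010001"  (len 10)
step 11: "100010001"  (len 9)
step 12: "000100011"  (len 9)
step 13: "00100011"  (len 8)
step 14: "0100011"  (len 7)
step 15: "100011"  (len 6)
step 16: "000111"  (len 6)
step 17: "00111"  (len 5)
step 18: "0111"  (len 4)
step 19: "111"  (len 3)
step 20: "111"  (len 3)
step 21: "111000"  (len 6)
step 22: "110001"  (len 6)
step 23: "100011000"  (len 9)

100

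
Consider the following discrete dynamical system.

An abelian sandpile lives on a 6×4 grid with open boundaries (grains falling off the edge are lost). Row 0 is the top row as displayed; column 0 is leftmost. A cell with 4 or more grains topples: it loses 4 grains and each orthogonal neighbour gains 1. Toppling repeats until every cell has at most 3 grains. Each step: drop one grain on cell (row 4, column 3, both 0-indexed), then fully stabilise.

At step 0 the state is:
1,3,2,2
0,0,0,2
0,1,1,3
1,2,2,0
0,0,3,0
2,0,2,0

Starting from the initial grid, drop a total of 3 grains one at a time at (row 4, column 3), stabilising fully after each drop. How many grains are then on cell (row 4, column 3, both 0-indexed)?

k=0  1,3,2,2
0,0,0,2
0,1,1,3
1,2,2,0
0,0,3,0
2,0,2,0
k=1  1,3,2,2
0,0,0,2
0,1,1,3
1,2,2,0
0,0,3,1
2,0,2,0
k=2  1,3,2,2
0,0,0,2
0,1,1,3
1,2,2,0
0,0,3,2
2,0,2,0
k=3  1,3,2,2
0,0,0,2
0,1,1,3
1,2,2,0
0,0,3,3
2,0,2,0

3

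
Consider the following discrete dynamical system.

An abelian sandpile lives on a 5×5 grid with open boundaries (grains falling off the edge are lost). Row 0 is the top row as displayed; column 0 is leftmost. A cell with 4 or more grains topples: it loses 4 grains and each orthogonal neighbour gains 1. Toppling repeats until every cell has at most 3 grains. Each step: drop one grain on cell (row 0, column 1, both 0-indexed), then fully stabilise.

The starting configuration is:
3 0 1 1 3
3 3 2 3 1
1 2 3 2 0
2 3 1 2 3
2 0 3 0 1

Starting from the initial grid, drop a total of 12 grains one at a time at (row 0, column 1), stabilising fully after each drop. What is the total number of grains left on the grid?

step 0: 3 0 1 1 3
3 3 2 3 1
1 2 3 2 0
2 3 1 2 3
2 0 3 0 1
step 1: 3 1 1 1 3
3 3 2 3 1
1 2 3 2 0
2 3 1 2 3
2 0 3 0 1
step 2: 3 2 1 1 3
3 3 2 3 1
1 2 3 2 0
2 3 1 2 3
2 0 3 0 1
step 3: 3 3 1 1 3
3 3 2 3 1
1 2 3 2 0
2 3 1 2 3
2 0 3 0 1
step 4: 1 2 2 1 3
1 1 3 3 1
2 3 3 2 0
2 3 1 2 3
2 0 3 0 1
step 5: 1 3 2 1 3
1 1 3 3 1
2 3 3 2 0
2 3 1 2 3
2 0 3 0 1
step 6: 2 0 3 1 3
1 2 3 3 1
2 3 3 2 0
2 3 1 2 3
2 0 3 0 1
step 7: 2 1 3 1 3
1 2 3 3 1
2 3 3 2 0
2 3 1 2 3
2 0 3 0 1
step 8: 2 2 3 1 3
1 2 3 3 1
2 3 3 2 0
2 3 1 2 3
2 0 3 0 1
step 9: 2 3 3 1 3
1 2 3 3 1
2 3 3 2 0
2 3 1 2 3
2 0 3 0 1
step 10: 3 2 1 3 3
2 1 3 1 2
3 2 2 0 1
3 0 3 3 3
2 1 3 0 1
step 11: 3 3 1 3 3
2 1 3 1 2
3 2 2 0 1
3 0 3 3 3
2 1 3 0 1
step 12: 0 1 2 3 3
3 2 3 1 2
3 2 2 0 1
3 0 3 3 3
2 1 3 0 1

47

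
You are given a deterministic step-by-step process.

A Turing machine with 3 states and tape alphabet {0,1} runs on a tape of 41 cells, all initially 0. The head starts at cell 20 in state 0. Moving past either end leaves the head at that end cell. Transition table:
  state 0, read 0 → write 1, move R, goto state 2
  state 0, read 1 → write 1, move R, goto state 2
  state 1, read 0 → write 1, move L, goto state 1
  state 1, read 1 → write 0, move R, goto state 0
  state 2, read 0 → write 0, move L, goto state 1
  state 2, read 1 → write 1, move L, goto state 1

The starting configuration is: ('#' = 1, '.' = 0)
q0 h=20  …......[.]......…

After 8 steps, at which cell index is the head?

step 0: q0 h=20  …......[.]......…
step 1: q2 h=21  ….....#[.]......…
step 2: q1 h=20  …......[#]......…
step 3: q0 h=21  …......[.]......…
step 4: q2 h=22  ….....#[.]......…
step 5: q1 h=21  …......[#]......…
step 6: q0 h=22  …......[.]......…
step 7: q2 h=23  ….....#[.]......…
step 8: q1 h=22  …......[#]......…

22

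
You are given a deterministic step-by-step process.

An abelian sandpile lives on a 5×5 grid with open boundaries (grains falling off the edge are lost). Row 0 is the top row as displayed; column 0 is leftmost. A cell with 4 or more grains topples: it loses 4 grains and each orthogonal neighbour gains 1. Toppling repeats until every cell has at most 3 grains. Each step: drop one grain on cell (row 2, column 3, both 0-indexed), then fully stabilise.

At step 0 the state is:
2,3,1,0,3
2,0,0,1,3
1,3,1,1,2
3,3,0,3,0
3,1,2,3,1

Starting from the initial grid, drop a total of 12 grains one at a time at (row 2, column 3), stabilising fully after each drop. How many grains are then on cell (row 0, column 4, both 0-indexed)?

0

0) 2,3,1,0,3
2,0,0,1,3
1,3,1,1,2
3,3,0,3,0
3,1,2,3,1
1) 2,3,1,0,3
2,0,0,1,3
1,3,1,2,2
3,3,0,3,0
3,1,2,3,1
2) 2,3,1,0,3
2,0,0,1,3
1,3,1,3,2
3,3,0,3,0
3,1,2,3,1
3) 2,3,1,0,3
2,0,0,2,3
1,3,2,1,3
3,3,1,1,1
3,1,3,0,2
4) 2,3,1,0,3
2,0,0,2,3
1,3,2,2,3
3,3,1,1,1
3,1,3,0,2
5) 2,3,1,0,3
2,0,0,2,3
1,3,2,3,3
3,3,1,1,1
3,1,3,0,2
6) 2,3,1,2,0
2,0,1,0,2
1,3,3,2,1
3,3,1,2,2
3,1,3,0,2
7) 2,3,1,2,0
2,0,1,0,2
1,3,3,3,1
3,3,1,2,2
3,1,3,0,2
8) 2,3,1,2,0
2,1,2,1,2
3,1,1,1,2
1,1,3,3,2
0,3,3,0,2
9) 2,3,1,2,0
2,1,2,1,2
3,1,1,2,2
1,1,3,3,2
0,3,3,0,2
10) 2,3,1,2,0
2,1,2,1,2
3,1,1,3,2
1,1,3,3,2
0,3,3,0,2
11) 2,3,1,2,0
2,1,2,2,2
3,1,3,1,3
1,3,1,1,3
1,0,1,2,2
12) 2,3,1,2,0
2,1,2,2,2
3,1,3,2,3
1,3,1,1,3
1,0,1,2,2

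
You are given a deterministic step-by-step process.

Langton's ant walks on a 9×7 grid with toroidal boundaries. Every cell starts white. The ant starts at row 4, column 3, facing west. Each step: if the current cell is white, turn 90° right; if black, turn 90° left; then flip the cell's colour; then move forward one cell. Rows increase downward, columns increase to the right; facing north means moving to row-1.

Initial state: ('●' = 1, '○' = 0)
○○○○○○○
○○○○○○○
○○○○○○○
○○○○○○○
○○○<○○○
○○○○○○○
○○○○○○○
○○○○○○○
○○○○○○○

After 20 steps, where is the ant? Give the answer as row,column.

6,5

step 0: ○○○○○○○
○○○○○○○
○○○○○○○
○○○○○○○
○○○<○○○
○○○○○○○
○○○○○○○
○○○○○○○
○○○○○○○
step 1: ○○○○○○○
○○○○○○○
○○○○○○○
○○○^○○○
○○○●○○○
○○○○○○○
○○○○○○○
○○○○○○○
○○○○○○○
step 2: ○○○○○○○
○○○○○○○
○○○○○○○
○○○●>○○
○○○●○○○
○○○○○○○
○○○○○○○
○○○○○○○
○○○○○○○
step 3: ○○○○○○○
○○○○○○○
○○○○○○○
○○○●●○○
○○○●v○○
○○○○○○○
○○○○○○○
○○○○○○○
○○○○○○○
step 4: ○○○○○○○
○○○○○○○
○○○○○○○
○○○●●○○
○○○<●○○
○○○○○○○
○○○○○○○
○○○○○○○
○○○○○○○
step 5: ○○○○○○○
○○○○○○○
○○○○○○○
○○○●●○○
○○○○●○○
○○○v○○○
○○○○○○○
○○○○○○○
○○○○○○○
step 6: ○○○○○○○
○○○○○○○
○○○○○○○
○○○●●○○
○○○○●○○
○○<●○○○
○○○○○○○
○○○○○○○
○○○○○○○
step 7: ○○○○○○○
○○○○○○○
○○○○○○○
○○○●●○○
○○^○●○○
○○●●○○○
○○○○○○○
○○○○○○○
○○○○○○○
step 8: ○○○○○○○
○○○○○○○
○○○○○○○
○○○●●○○
○○●>●○○
○○●●○○○
○○○○○○○
○○○○○○○
○○○○○○○
step 9: ○○○○○○○
○○○○○○○
○○○○○○○
○○○●●○○
○○●●●○○
○○●v○○○
○○○○○○○
○○○○○○○
○○○○○○○
step 10: ○○○○○○○
○○○○○○○
○○○○○○○
○○○●●○○
○○●●●○○
○○●○>○○
○○○○○○○
○○○○○○○
○○○○○○○
step 11: ○○○○○○○
○○○○○○○
○○○○○○○
○○○●●○○
○○●●●○○
○○●○●○○
○○○○v○○
○○○○○○○
○○○○○○○
step 12: ○○○○○○○
○○○○○○○
○○○○○○○
○○○●●○○
○○●●●○○
○○●○●○○
○○○<●○○
○○○○○○○
○○○○○○○
step 13: ○○○○○○○
○○○○○○○
○○○○○○○
○○○●●○○
○○●●●○○
○○●^●○○
○○○●●○○
○○○○○○○
○○○○○○○
step 14: ○○○○○○○
○○○○○○○
○○○○○○○
○○○●●○○
○○●●●○○
○○●●>○○
○○○●●○○
○○○○○○○
○○○○○○○
step 15: ○○○○○○○
○○○○○○○
○○○○○○○
○○○●●○○
○○●●^○○
○○●●○○○
○○○●●○○
○○○○○○○
○○○○○○○
step 16: ○○○○○○○
○○○○○○○
○○○○○○○
○○○●●○○
○○●<○○○
○○●●○○○
○○○●●○○
○○○○○○○
○○○○○○○
step 17: ○○○○○○○
○○○○○○○
○○○○○○○
○○○●●○○
○○●○○○○
○○●v○○○
○○○●●○○
○○○○○○○
○○○○○○○
step 18: ○○○○○○○
○○○○○○○
○○○○○○○
○○○●●○○
○○●○○○○
○○●○>○○
○○○●●○○
○○○○○○○
○○○○○○○
step 19: ○○○○○○○
○○○○○○○
○○○○○○○
○○○●●○○
○○●○○○○
○○●○●○○
○○○●v○○
○○○○○○○
○○○○○○○
step 20: ○○○○○○○
○○○○○○○
○○○○○○○
○○○●●○○
○○●○○○○
○○●○●○○
○○○●○>○
○○○○○○○
○○○○○○○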